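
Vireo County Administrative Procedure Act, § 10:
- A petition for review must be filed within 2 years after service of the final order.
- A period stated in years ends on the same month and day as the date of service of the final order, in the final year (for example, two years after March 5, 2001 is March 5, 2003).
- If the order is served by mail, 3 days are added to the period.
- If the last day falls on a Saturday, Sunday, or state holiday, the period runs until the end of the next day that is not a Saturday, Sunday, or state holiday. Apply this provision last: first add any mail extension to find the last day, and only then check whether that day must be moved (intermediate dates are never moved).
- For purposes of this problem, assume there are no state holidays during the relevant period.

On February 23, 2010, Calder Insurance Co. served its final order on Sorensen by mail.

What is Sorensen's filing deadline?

2 years after February 23, 2010 is February 23, 2012.
Service was by mail, adding 3 days: February 23, 2012 + 3 days = February 26, 2012.
February 26, 2012 is Sunday. The next qualifying day is February 27, 2012.

February 27, 2012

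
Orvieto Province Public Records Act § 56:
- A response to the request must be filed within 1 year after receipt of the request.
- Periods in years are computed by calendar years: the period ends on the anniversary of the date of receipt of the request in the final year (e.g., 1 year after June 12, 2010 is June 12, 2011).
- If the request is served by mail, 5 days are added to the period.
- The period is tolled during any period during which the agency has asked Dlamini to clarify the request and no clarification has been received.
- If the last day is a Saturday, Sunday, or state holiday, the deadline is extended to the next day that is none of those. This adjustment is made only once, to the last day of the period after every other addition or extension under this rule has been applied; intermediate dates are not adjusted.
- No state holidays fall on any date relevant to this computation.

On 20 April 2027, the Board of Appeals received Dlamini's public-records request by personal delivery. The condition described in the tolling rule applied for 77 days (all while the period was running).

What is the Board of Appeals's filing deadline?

July 6, 2028

1 year after 20 April 2027 is April 20, 2028.
Service was not by mail, so no mail extension applies.
Tolling adds 77 days: April 20, 2028 + 77 days = July 6, 2028.
July 6, 2028 is a Thursday and not a state holiday, so no extension applies.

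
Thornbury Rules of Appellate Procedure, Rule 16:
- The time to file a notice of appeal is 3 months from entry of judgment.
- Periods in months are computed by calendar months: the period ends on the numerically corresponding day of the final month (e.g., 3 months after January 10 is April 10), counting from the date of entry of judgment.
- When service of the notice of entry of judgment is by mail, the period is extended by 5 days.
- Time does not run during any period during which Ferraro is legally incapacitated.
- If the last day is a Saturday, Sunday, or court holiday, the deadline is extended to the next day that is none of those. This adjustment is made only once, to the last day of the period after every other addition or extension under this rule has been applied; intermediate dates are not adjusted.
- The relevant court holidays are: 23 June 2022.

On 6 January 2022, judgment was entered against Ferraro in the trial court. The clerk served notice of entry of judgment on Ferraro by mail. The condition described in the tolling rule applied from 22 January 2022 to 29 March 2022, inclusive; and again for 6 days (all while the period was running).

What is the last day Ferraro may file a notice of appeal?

3 months after 6 January 2022 is April 6, 2022.
Service was by mail, adding 5 days: April 6, 2022 + 5 days = April 11, 2022.
From January 22, 2022 through March 29, 2022 inclusive is 67 days; tolling adds 67 days: April 11, 2022 + 67 days = June 17, 2022.
Tolling adds 6 days: June 17, 2022 + 6 days = June 23, 2022.
June 23, 2022 is a listed holiday. The next qualifying day is June 24, 2022.

June 24, 2022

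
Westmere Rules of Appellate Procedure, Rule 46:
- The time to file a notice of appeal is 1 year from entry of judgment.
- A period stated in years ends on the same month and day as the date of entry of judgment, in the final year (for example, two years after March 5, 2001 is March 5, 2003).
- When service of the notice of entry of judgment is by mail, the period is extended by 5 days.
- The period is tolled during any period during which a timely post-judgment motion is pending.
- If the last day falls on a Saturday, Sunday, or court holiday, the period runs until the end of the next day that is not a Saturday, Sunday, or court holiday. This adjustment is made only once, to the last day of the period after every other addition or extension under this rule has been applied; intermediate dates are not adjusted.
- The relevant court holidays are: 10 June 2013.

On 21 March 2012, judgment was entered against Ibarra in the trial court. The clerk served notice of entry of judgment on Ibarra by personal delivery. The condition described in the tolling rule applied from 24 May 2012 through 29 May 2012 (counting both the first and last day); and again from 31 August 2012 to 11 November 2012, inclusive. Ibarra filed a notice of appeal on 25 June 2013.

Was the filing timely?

1 year after 21 March 2012 is March 21, 2013.
Service was not by mail, so no mail extension applies.
From May 24, 2012 through May 29, 2012 inclusive is 6 days; tolling adds 6 days: March 21, 2013 + 6 days = March 27, 2013.
From August 31, 2012 through November 11, 2012 inclusive is 73 days; tolling adds 73 days: March 27, 2013 + 73 days = June 8, 2013.
June 8, 2013 is Saturday; June 9, 2013 is Sunday; June 10, 2013 is a listed holiday. The next qualifying day is June 11, 2013.
The deadline is June 11, 2013; the filing on June 25, 2013 is after that date.

No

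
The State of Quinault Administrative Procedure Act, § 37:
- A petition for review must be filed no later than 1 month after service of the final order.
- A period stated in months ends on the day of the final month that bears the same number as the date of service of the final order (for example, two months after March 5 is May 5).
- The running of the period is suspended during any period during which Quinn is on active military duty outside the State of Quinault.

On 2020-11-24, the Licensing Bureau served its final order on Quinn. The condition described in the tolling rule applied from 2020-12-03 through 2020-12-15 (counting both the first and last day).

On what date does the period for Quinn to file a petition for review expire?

January 6, 2021

1 month after 2020-11-24 is December 24, 2020.
From December 3, 2020 through December 15, 2020 inclusive is 13 days; tolling adds 13 days: December 24, 2020 + 13 days = January 6, 2021.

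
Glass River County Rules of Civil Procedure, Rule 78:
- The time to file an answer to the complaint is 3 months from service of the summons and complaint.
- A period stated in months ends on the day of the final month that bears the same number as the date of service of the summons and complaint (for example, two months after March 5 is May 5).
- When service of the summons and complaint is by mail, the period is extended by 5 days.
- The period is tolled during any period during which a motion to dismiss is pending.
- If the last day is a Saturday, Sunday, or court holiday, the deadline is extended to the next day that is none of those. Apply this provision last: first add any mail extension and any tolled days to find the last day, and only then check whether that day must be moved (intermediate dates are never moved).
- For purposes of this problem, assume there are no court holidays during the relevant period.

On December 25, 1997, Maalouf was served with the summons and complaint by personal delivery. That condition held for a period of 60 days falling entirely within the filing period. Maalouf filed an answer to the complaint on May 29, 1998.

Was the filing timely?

3 months after December 25, 1997 is March 25, 1998.
Service was not by mail, so no mail extension applies.
Tolling adds 60 days: March 25, 1998 + 60 days = May 24, 1998.
May 24, 1998 is Sunday. The next qualifying day is May 25, 1998.
The deadline is May 25, 1998; the filing on May 29, 1998 is after that date.

No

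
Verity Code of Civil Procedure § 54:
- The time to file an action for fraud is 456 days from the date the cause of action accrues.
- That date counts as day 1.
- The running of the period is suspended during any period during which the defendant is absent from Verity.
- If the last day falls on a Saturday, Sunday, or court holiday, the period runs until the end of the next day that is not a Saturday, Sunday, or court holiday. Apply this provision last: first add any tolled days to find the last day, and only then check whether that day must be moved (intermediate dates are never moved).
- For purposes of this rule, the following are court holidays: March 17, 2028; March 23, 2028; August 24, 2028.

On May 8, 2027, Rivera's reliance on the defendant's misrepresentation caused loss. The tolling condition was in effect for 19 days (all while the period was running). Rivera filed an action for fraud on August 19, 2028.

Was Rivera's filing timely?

Counting May 8, 2027 as day 1, day 456 is August 5, 2028.
Tolling adds 19 days: August 5, 2028 + 19 days = August 24, 2028.
August 24, 2028 is a listed holiday. The next qualifying day is August 25, 2028.
The deadline is August 25, 2028; the filing on August 19, 2028 is on or before that date.

Yes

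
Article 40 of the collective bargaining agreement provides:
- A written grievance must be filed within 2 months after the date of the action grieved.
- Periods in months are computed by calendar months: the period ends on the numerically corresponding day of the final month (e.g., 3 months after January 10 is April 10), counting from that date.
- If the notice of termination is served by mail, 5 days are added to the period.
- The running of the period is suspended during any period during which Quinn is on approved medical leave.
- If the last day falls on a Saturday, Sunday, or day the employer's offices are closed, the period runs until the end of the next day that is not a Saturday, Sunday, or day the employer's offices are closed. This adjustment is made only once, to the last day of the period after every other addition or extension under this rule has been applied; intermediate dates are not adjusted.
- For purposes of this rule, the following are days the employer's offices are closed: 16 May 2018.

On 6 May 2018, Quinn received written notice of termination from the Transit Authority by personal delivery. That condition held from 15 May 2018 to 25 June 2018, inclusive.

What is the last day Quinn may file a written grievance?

August 17, 2018

2 months after 6 May 2018 is July 6, 2018.
Service was not by mail, so no mail extension applies.
From May 15, 2018 through June 25, 2018 inclusive is 42 days; tolling adds 42 days: July 6, 2018 + 42 days = August 17, 2018.
August 17, 2018 is a Friday and not a day the employer's offices are closed, so no extension applies.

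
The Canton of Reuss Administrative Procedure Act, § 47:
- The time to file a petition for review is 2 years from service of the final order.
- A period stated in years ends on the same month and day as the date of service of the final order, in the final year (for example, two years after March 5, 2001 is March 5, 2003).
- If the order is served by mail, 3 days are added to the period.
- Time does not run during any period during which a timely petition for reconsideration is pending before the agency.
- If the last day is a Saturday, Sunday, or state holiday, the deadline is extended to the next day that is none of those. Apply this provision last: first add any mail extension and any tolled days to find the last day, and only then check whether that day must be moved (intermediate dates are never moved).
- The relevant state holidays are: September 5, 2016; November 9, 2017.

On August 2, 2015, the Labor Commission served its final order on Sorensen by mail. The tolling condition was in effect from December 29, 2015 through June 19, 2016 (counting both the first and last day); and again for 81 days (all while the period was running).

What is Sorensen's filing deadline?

April 17, 2018

2 years after August 2, 2015 is August 2, 2017.
Service was by mail, adding 3 days: August 2, 2017 + 3 days = August 5, 2017.
From December 29, 2015 through June 19, 2016 inclusive is 174 days; tolling adds 174 days: August 5, 2017 + 174 days = January 26, 2018.
Tolling adds 81 days: January 26, 2018 + 81 days = April 17, 2018.
April 17, 2018 is a Tuesday and not a state holiday, so no extension applies.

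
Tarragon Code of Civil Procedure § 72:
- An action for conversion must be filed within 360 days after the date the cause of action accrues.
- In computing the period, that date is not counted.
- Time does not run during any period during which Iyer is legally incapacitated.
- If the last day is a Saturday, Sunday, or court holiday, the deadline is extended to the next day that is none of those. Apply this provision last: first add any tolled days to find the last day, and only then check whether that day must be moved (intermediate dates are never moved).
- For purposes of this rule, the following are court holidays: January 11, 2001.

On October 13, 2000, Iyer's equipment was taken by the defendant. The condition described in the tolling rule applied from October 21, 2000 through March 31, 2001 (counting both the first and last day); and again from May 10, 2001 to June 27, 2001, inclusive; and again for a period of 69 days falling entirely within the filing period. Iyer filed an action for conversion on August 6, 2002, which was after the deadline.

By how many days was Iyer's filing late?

360 days after October 13, 2000 is October 8, 2001.
From October 21, 2000 through March 31, 2001 inclusive is 162 days; tolling adds 162 days: October 8, 2001 + 162 days = March 19, 2002.
From May 10, 2001 through June 27, 2001 inclusive is 49 days; tolling adds 49 days: March 19, 2002 + 49 days = May 7, 2002.
Tolling adds 69 days: May 7, 2002 + 69 days = July 15, 2002.
July 15, 2002 is a Monday and not a court holiday, so no extension applies.
The deadline is July 15, 2002; from July 15, 2002 to August 6, 2002 is 22 days.

22 days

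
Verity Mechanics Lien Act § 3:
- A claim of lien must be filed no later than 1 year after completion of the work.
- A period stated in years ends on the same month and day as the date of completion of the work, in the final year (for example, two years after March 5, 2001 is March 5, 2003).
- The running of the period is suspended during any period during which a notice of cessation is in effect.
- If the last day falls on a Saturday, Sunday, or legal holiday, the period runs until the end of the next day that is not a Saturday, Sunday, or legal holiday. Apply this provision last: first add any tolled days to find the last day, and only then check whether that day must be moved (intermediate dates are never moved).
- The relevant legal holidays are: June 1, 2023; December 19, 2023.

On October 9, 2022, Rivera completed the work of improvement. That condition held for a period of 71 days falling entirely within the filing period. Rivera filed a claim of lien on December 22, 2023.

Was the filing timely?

1 year after October 9, 2022 is October 9, 2023.
Tolling adds 71 days: October 9, 2023 + 71 days = December 19, 2023.
December 19, 2023 is a listed holiday. The next qualifying day is December 20, 2023.
The deadline is December 20, 2023; the filing on December 22, 2023 is after that date.

No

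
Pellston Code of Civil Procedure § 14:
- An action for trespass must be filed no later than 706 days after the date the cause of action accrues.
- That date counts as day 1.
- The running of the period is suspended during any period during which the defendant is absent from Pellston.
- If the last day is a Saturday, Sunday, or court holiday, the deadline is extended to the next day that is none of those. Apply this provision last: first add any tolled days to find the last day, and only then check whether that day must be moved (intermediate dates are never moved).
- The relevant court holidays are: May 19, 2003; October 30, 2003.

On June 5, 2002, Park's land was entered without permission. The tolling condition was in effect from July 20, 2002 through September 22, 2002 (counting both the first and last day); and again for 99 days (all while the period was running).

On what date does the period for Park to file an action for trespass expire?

Counting June 5, 2002 as day 1, day 706 is May 10, 2004.
From July 20, 2002 through September 22, 2002 inclusive is 65 days; tolling adds 65 days: May 10, 2004 + 65 days = July 14, 2004.
Tolling adds 99 days: July 14, 2004 + 99 days = October 21, 2004.
October 21, 2004 is a Thursday and not a court holiday, so no extension applies.

October 21, 2004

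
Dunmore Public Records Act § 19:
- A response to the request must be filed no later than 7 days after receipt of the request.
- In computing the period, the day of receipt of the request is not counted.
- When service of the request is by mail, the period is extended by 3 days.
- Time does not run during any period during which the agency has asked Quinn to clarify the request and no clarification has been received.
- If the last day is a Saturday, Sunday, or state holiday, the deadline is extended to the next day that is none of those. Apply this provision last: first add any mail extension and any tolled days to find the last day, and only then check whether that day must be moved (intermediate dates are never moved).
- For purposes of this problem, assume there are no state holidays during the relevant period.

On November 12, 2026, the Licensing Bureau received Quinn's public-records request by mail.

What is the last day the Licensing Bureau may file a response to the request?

November 23, 2026

7 days after November 12, 2026 is November 19, 2026.
Service was by mail, adding 3 days: November 19, 2026 + 3 days = November 22, 2026.
November 22, 2026 is Sunday. The next qualifying day is November 23, 2026.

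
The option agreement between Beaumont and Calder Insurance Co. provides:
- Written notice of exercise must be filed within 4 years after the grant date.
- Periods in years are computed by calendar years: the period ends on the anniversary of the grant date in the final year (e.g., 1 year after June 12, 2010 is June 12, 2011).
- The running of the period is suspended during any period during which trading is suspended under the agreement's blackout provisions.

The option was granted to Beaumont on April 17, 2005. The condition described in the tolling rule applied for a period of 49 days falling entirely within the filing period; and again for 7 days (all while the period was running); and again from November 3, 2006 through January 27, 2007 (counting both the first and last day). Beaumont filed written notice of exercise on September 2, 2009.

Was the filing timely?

Yes

4 years after April 17, 2005 is April 17, 2009.
Tolling adds 49 days: April 17, 2009 + 49 days = June 5, 2009.
Tolling adds 7 days: June 5, 2009 + 7 days = June 12, 2009.
From November 3, 2006 through January 27, 2007 inclusive is 86 days; tolling adds 86 days: June 12, 2009 + 86 days = September 6, 2009.
The deadline is September 6, 2009; the filing on September 2, 2009 is on or before that date.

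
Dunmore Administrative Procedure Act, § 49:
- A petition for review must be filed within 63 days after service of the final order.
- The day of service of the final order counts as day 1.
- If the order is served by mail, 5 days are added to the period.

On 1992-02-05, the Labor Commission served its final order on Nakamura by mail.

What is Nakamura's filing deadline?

Counting 1992-02-05 as day 1, day 63 is April 7, 1992.
Service was by mail, adding 5 days: April 7, 1992 + 5 days = April 12, 1992.

April 12, 1992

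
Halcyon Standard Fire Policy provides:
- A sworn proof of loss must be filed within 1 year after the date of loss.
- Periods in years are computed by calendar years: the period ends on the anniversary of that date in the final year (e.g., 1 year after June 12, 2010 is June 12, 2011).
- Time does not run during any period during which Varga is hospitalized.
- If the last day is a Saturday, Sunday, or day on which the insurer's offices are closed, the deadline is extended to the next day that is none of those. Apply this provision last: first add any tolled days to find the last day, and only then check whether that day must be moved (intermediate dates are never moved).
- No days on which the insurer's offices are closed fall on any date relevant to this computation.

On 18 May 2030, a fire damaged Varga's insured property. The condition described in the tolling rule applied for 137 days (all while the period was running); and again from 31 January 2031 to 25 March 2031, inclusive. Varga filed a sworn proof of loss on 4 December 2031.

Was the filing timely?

1 year after 18 May 2030 is May 18, 2031.
Tolling adds 137 days: May 18, 2031 + 137 days = October 2, 2031.
From January 31, 2031 through March 25, 2031 inclusive is 54 days; tolling adds 54 days: October 2, 2031 + 54 days = November 25, 2031.
November 25, 2031 is a Tuesday and not a day on which the insurer's offices are closed, so no extension applies.
The deadline is November 25, 2031; the filing on December 4, 2031 is after that date.

No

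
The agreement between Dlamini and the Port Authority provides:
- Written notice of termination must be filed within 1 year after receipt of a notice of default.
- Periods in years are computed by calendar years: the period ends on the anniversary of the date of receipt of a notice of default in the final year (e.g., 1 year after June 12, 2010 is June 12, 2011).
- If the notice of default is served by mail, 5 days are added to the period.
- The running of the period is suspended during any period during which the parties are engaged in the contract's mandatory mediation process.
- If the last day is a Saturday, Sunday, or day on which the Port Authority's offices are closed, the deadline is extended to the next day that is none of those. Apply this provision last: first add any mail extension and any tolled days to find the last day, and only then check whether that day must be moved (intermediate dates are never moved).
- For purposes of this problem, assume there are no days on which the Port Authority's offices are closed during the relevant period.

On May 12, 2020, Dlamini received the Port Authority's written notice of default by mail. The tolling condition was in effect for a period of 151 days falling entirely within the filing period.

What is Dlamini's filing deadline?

October 15, 2021

1 year after May 12, 2020 is May 12, 2021.
Service was by mail, adding 5 days: May 12, 2021 + 5 days = May 17, 2021.
Tolling adds 151 days: May 17, 2021 + 151 days = October 15, 2021.
October 15, 2021 is a Friday and not a day on which the Port Authority's offices are closed, so no extension applies.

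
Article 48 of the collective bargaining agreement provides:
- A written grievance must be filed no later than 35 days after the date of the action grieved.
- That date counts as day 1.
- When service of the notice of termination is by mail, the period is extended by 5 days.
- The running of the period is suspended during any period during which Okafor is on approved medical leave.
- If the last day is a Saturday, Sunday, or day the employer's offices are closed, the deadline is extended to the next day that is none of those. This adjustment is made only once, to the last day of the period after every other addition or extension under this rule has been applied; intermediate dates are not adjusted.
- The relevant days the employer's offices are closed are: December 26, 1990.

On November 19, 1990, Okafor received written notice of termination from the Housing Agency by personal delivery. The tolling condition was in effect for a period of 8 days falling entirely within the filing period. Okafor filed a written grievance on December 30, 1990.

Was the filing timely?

Counting November 19, 1990 as day 1, day 35 is December 23, 1990.
Service was not by mail, so no mail extension applies.
Tolling adds 8 days: December 23, 1990 + 8 days = December 31, 1990.
December 31, 1990 is a Monday and not a day the employer's offices are closed, so no extension applies.
The deadline is December 31, 1990; the filing on December 30, 1990 is on or before that date.

Yes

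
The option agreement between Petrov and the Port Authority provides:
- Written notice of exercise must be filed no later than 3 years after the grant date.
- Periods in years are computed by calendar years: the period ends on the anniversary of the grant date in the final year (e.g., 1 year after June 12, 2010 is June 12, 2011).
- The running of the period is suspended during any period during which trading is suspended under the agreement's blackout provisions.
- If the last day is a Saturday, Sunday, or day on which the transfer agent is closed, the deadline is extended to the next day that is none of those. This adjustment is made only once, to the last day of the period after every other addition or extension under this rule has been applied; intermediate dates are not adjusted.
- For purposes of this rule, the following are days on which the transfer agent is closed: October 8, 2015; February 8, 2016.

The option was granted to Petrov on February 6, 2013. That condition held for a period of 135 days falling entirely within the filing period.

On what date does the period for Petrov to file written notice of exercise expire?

June 20, 2016

3 years after February 6, 2013 is February 6, 2016.
Tolling adds 135 days: February 6, 2016 + 135 days = June 20, 2016.
June 20, 2016 is a Monday and not a day on which the transfer agent is closed, so no extension applies.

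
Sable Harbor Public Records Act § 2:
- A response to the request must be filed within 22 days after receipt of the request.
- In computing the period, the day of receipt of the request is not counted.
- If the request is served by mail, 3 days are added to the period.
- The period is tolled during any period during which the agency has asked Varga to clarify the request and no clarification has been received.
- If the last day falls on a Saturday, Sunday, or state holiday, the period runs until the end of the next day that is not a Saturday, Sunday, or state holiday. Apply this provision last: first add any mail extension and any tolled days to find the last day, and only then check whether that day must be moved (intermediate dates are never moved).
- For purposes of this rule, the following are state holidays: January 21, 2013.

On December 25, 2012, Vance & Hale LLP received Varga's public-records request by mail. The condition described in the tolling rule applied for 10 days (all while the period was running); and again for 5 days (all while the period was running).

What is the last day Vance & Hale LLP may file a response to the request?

22 days after December 25, 2012 is January 16, 2013.
Service was by mail, adding 3 days: January 16, 2013 + 3 days = January 19, 2013.
Tolling adds 10 days: January 19, 2013 + 10 days = January 29, 2013.
Tolling adds 5 days: January 29, 2013 + 5 days = February 3, 2013.
February 3, 2013 is Sunday. The next qualifying day is February 4, 2013.

February 4, 2013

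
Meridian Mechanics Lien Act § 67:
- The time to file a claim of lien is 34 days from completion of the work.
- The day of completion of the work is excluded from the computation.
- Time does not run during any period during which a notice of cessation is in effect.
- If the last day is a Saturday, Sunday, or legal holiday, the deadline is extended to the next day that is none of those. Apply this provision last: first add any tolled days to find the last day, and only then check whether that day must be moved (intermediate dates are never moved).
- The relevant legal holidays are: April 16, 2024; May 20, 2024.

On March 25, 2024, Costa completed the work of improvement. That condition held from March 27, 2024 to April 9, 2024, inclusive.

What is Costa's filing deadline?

May 13, 2024

34 days after March 25, 2024 is April 28, 2024.
From March 27, 2024 through April 9, 2024 inclusive is 14 days; tolling adds 14 days: April 28, 2024 + 14 days = May 12, 2024.
May 12, 2024 is Sunday. The next qualifying day is May 13, 2024.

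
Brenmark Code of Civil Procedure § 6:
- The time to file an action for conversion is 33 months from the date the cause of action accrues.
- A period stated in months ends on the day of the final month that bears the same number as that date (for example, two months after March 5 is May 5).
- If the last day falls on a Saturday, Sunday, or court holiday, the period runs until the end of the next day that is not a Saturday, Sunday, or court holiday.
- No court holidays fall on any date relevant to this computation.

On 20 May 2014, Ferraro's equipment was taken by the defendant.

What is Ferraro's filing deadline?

February 20, 2017

33 months after 20 May 2014 is February 20, 2017.
February 20, 2017 is a Monday and not a court holiday, so no extension applies.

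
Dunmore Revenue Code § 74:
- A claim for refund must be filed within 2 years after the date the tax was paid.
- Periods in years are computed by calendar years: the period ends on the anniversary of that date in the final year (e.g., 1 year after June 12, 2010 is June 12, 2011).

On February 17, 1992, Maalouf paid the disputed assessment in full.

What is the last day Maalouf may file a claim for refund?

February 17, 1994

2 years after February 17, 1992 is February 17, 1994.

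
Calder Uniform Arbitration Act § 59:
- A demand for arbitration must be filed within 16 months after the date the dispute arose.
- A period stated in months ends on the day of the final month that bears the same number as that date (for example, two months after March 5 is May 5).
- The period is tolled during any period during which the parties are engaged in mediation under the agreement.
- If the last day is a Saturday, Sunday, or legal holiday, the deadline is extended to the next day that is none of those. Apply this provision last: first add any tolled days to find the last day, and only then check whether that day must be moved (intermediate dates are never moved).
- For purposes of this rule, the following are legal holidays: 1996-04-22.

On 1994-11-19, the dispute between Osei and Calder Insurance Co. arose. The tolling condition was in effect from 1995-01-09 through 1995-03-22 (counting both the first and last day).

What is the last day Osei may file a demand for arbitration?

May 31, 1996

16 months after 1994-11-19 is March 19, 1996.
From January 9, 1995 through March 22, 1995 inclusive is 73 days; tolling adds 73 days: March 19, 1996 + 73 days = May 31, 1996.
May 31, 1996 is a Friday and not a legal holiday, so no extension applies.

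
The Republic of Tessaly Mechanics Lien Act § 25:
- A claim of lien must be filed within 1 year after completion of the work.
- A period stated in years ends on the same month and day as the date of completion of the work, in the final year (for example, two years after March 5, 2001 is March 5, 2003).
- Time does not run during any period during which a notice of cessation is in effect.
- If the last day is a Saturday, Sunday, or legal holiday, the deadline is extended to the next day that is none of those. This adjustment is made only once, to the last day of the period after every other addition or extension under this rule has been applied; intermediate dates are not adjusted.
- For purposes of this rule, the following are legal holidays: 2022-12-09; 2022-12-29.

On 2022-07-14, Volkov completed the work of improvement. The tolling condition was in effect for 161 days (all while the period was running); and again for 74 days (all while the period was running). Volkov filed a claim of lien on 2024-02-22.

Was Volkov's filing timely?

Yes

1 year after 2022-07-14 is July 14, 2023.
Tolling adds 161 days: July 14, 2023 + 161 days = December 22, 2023.
Tolling adds 74 days: December 22, 2023 + 74 days = March 5, 2024.
March 5, 2024 is a Tuesday and not a legal holiday, so no extension applies.
The deadline is March 5, 2024; the filing on February 22, 2024 is on or before that date.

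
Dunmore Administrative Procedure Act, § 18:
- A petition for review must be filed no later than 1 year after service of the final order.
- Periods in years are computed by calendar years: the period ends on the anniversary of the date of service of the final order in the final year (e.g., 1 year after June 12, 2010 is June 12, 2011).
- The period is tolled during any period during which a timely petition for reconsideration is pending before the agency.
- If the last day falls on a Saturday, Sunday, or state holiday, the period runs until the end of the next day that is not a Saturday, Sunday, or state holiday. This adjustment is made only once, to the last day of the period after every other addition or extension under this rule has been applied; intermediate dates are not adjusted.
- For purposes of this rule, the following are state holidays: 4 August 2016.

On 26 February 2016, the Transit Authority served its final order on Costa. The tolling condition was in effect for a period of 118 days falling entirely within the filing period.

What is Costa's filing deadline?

1 year after 26 February 2016 is February 26, 2017.
Tolling adds 118 days: February 26, 2017 + 118 days = June 24, 2017.
June 24, 2017 is Saturday; June 25, 2017 is Sunday. The next qualifying day is June 26, 2017.

June 26, 2017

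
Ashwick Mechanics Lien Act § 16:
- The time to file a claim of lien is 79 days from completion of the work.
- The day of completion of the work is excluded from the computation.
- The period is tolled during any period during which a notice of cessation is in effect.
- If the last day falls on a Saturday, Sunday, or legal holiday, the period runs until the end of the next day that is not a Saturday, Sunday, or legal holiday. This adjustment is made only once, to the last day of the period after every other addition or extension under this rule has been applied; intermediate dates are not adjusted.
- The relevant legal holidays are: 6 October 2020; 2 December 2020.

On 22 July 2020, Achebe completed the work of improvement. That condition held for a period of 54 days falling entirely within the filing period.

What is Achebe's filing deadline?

December 3, 2020

79 days after 22 July 2020 is October 9, 2020.
Tolling adds 54 days: October 9, 2020 + 54 days = December 2, 2020.
December 2, 2020 is a listed holiday. The next qualifying day is December 3, 2020.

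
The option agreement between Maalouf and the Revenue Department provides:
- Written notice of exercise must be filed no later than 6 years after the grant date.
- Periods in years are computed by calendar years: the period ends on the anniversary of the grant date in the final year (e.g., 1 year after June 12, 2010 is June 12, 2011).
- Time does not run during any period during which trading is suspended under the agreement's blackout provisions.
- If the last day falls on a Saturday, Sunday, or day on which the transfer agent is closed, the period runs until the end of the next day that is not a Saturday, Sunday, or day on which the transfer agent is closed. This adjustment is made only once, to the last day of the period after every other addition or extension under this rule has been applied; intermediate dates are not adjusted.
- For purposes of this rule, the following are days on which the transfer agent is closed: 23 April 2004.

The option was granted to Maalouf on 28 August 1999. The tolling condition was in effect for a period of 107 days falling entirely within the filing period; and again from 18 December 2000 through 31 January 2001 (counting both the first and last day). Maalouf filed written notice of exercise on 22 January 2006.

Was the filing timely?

6 years after 28 August 1999 is August 28, 2005.
Tolling adds 107 days: August 28, 2005 + 107 days = December 13, 2005.
From December 18, 2000 through January 31, 2001 inclusive is 45 days; tolling adds 45 days: December 13, 2005 + 45 days = January 27, 2006.
January 27, 2006 is a Friday and not a day on which the transfer agent is closed, so no extension applies.
The deadline is January 27, 2006; the filing on January 22, 2006 is on or before that date.

Yes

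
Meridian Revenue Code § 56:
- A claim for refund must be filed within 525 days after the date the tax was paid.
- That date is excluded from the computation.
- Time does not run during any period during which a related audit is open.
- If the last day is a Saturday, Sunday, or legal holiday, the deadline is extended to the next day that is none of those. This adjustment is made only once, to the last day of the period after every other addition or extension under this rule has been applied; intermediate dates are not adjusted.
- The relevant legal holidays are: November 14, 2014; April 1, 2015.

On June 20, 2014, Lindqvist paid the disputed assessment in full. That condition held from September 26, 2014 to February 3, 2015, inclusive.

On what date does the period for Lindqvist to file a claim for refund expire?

525 days after June 20, 2014 is November 27, 2015.
From September 26, 2014 through February 3, 2015 inclusive is 131 days; tolling adds 131 days: November 27, 2015 + 131 days = April 6, 2016.
April 6, 2016 is a Wednesday and not a legal holiday, so no extension applies.

April 6, 2016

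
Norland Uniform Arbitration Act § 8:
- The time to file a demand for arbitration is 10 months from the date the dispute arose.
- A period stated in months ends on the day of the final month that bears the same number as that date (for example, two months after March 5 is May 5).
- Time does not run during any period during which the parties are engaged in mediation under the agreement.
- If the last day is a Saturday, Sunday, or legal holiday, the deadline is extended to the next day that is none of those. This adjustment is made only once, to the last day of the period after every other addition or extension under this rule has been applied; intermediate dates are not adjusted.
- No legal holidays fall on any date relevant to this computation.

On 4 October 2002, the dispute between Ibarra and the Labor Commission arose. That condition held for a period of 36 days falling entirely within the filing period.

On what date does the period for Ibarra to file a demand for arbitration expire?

September 9, 2003

10 months after 4 October 2002 is August 4, 2003.
Tolling adds 36 days: August 4, 2003 + 36 days = September 9, 2003.
September 9, 2003 is a Tuesday and not a legal holiday, so no extension applies.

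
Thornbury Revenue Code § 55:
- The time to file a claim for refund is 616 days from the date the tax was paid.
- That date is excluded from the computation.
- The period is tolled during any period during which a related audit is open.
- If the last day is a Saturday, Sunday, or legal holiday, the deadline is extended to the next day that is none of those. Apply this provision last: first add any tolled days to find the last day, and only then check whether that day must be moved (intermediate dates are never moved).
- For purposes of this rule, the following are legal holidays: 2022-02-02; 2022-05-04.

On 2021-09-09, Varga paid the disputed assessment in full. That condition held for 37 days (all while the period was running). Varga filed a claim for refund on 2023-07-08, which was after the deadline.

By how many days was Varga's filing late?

616 days after 2021-09-09 is May 18, 2023.
Tolling adds 37 days: May 18, 2023 + 37 days = June 24, 2023.
June 24, 2023 is Saturday; June 25, 2023 is Sunday. The next qualifying day is June 26, 2023.
The deadline is June 26, 2023; from June 26, 2023 to July 8, 2023 is 12 days.

12 days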